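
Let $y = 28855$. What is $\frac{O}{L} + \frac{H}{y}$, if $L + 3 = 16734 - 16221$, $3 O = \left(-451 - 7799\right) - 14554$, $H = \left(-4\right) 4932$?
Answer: $- \frac{68819326}{4414815} \approx -15.588$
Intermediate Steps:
$H = -19728$
$O = - \frac{22804}{3}$ ($O = \frac{\left(-451 - 7799\right) - 14554}{3} = \frac{-8250 - 14554}{3} = \frac{1}{3} \left(-22804\right) = - \frac{22804}{3} \approx -7601.3$)
$L = 510$ ($L = -3 + \left(16734 - 16221\right) = -3 + 513 = 510$)
$\frac{O}{L} + \frac{H}{y} = - \frac{22804}{3 \cdot 510} - \frac{19728}{28855} = \left(- \frac{22804}{3}\right) \frac{1}{510} - \frac{19728}{28855} = - \frac{11402}{765} - \frac{19728}{28855} = - \frac{68819326}{4414815}$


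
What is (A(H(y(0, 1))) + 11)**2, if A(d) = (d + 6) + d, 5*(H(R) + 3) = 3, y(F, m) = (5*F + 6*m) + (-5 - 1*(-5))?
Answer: 3721/25 ≈ 148.84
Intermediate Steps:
y(F, m) = 5*F + 6*m (y(F, m) = (5*F + 6*m) + (-5 + 5) = (5*F + 6*m) + 0 = 5*F + 6*m)
H(R) = -12/5 (H(R) = -3 + (1/5)*3 = -3 + 3/5 = -12/5)
A(d) = 6 + 2*d (A(d) = (6 + d) + d = 6 + 2*d)
(A(H(y(0, 1))) + 11)**2 = ((6 + 2*(-12/5)) + 11)**2 = ((6 - 24/5) + 11)**2 = (6/5 + 11)**2 = (61/5)**2 = 3721/25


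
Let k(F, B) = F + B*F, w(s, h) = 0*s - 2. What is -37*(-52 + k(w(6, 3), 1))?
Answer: 2072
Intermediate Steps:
w(s, h) = -2 (w(s, h) = 0 - 2 = -2)
-37*(-52 + k(w(6, 3), 1)) = -37*(-52 - 2*(1 + 1)) = -37*(-52 - 2*2) = -37*(-52 - 4) = -37*(-56) = 2072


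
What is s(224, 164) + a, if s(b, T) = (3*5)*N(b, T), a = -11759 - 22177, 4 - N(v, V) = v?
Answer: -37236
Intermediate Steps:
N(v, V) = 4 - v
a = -33936
s(b, T) = 60 - 15*b (s(b, T) = (3*5)*(4 - b) = 15*(4 - b) = 60 - 15*b)
s(224, 164) + a = (60 - 15*224) - 33936 = (60 - 3360) - 33936 = -3300 - 33936 = -37236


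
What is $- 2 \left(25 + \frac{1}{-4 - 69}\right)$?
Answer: $- \frac{3648}{73} \approx -49.973$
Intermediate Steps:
$- 2 \left(25 + \frac{1}{-4 - 69}\right) = - 2 \left(25 + \frac{1}{-73}\right) = - 2 \left(25 - \frac{1}{73}\right) = \left(-2\right) \frac{1824}{73} = - \frac{3648}{73}$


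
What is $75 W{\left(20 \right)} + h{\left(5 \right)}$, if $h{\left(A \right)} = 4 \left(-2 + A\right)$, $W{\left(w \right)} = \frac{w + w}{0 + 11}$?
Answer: $\frac{3132}{11} \approx 284.73$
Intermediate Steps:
$W{\left(w \right)} = \frac{2 w}{11}$
$h{\left(A \right)} = -8 + 4 A$
$75 W{\left(20 \right)} + h{\left(5 \right)} = 75 \cdot \frac{2}{11} \cdot 20 + \left(-8 + 4 \cdot 5\right) = 75 \cdot \frac{40}{11} + \left(-8 + 20\right) = \frac{3000}{11} + 12 = \frac{3132}{11}$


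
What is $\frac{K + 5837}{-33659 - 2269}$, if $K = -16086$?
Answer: $\frac{10249}{35928} \approx 0.28526$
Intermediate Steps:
$\frac{K + 5837}{-33659 - 2269} = \frac{-16086 + 5837}{-33659 - 2269} = - \frac{10249}{-35928} = \left(-10249\right) \left(- \frac{1}{35928}\right) = \frac{10249}{35928}$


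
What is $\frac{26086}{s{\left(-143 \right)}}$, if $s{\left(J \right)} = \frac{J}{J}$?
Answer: $26086$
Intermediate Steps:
$s{\left(J \right)} = 1$
$\frac{26086}{s{\left(-143 \right)}} = \frac{26086}{1} = 26086 \cdot 1 = 26086$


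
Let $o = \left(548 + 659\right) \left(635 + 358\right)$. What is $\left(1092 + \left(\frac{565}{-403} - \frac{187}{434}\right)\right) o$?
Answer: $\frac{7371955202373}{5642} \approx 1.3066 \cdot 10^{9}$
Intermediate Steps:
$o = 1198551$ ($o = 1207 \cdot 993 = 1198551$)
$\left(1092 + \left(\frac{565}{-403} - \frac{187}{434}\right)\right) o = \left(1092 + \left(\frac{565}{-403} - \frac{187}{434}\right)\right) 1198551 = \left(1092 + \left(565 \left(- \frac{1}{403}\right) - \frac{187}{434}\right)\right) 1198551 = \left(1092 - \frac{10341}{5642}\right) 1198551 = \frac{6150723}{5642} \cdot 1198551 = \frac{7371955202373}{5642}$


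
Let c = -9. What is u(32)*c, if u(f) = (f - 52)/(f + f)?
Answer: 45/16 ≈ 2.8125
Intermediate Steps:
u(f) = (-52 + f)/(2*f) (u(f) = (-52 + f)/((2*f)) = (-52 + f)*(1/(2*f)) = (-52 + f)/(2*f))
u(32)*c = ((½)*(-52 + 32)/32)*(-9) = ((½)*(1/32)*(-20))*(-9) = -5/16*(-9) = 45/16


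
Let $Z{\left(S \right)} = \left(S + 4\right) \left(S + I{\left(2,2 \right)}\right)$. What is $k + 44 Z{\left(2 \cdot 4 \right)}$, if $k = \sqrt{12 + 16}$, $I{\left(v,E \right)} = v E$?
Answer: $6336 + 2 \sqrt{7} \approx 6341.3$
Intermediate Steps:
$I{\left(v,E \right)} = E v$
$k = 2 \sqrt{7}$ ($k = \sqrt{28} = 2 \sqrt{7} \approx 5.2915$)
$Z{\left(S \right)} = \left(4 + S\right)^{2}$ ($Z{\left(S \right)} = \left(S + 4\right) \left(S + 2 \cdot 2\right) = \left(4 + S\right) \left(S + 4\right) = \left(4 + S\right) \left(4 + S\right) = \left(4 + S\right)^{2}$)
$k + 44 Z{\left(2 \cdot 4 \right)} = 2 \sqrt{7} + 44 \left(16 + \left(2 \cdot 4\right)^{2} + 8 \cdot 2 \cdot 4\right) = 2 \sqrt{7} + 44 \left(16 + 8^{2} + 8 \cdot 8\right) = 2 \sqrt{7} + 44 \left(16 + 64 + 64\right) = 2 \sqrt{7} + 44 \cdot 144 = 2 \sqrt{7} + 6336 = 6336 + 2 \sqrt{7}$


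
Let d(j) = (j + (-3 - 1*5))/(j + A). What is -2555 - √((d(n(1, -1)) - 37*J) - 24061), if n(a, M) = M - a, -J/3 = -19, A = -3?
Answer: -2555 - 2*I*√6542 ≈ -2555.0 - 161.77*I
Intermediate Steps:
J = 57 (J = -3*(-19) = 57)
d(j) = (-8 + j)/(-3 + j) (d(j) = (j + (-3 - 1*5))/(j - 3) = (j + (-3 - 5))/(-3 + j) = (j - 8)/(-3 + j) = (-8 + j)/(-3 + j))
-2555 - √((d(n(1, -1)) - 37*J) - 24061) = -2555 - √(((-8 + (-1 - 1*1))/(-3 + (-1 - 1*1)) - 37*57) - 24061) = -2555 - √(((-8 + (-1 - 1))/(-3 + (-1 - 1)) - 2109) - 24061) = -2555 - √(((-8 - 2)/(-3 - 2) - 2109) - 24061) = -2555 - √((-10/(-5) - 2109) - 24061) = -2555 - √((-⅕*(-10) - 2109) - 24061) = -2555 - √((2 - 2109) - 24061) = -2555 - √(-2107 - 24061) = -2555 - √(-26168) = -2555 - 2*I*√6542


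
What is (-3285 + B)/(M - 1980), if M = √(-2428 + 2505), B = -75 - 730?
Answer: 736200/356393 + 4090*√77/3920323 ≈ 2.0749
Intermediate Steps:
B = -805
M = √77 ≈ 8.7750
(-3285 + B)/(M - 1980) = (-3285 - 805)/(√77 - 1980) = -4090/(-1980 + √77)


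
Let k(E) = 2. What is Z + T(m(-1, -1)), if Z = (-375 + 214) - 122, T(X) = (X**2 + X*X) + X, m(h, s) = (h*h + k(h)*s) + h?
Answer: -277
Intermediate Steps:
m(h, s) = h + h**2 + 2*s (m(h, s) = (h*h + 2*s) + h = (h**2 + 2*s) + h = h + h**2 + 2*s)
T(X) = X + 2*X**2 (T(X) = (X**2 + X**2) + X = 2*X**2 + X = X + 2*X**2)
Z = -283 (Z = -161 - 122 = -283)
Z + T(m(-1, -1)) = -283 + (-1 + (-1)**2 + 2*(-1))*(1 + 2*(-1 + (-1)**2 + 2*(-1))) = -283 + (-1 + 1 - 2)*(1 + 2*(-1 + 1 - 2)) = -283 - 2*(1 + 2*(-2)) = -283 - 2*(1 - 4) = -283 - 2*(-3) = -283 + 6 = -277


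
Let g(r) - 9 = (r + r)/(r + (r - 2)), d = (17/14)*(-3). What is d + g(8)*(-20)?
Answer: -413/2 ≈ -206.50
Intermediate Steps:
d = -51/14 (d = (17*(1/14))*(-3) = (17/14)*(-3) = -51/14 ≈ -3.6429)
g(r) = 9 + 2*r/(-2 + 2*r) (g(r) = 9 + (r + r)/(r + (r - 2)) = 9 + (2*r)/(r + (-2 + r)) = 9 + (2*r)/(-2 + 2*r) = 9 + 2*r/(-2 + 2*r))
d + g(8)*(-20) = -51/14 + ((-9 + 10*8)/(-1 + 8))*(-20) = -51/14 + ((-9 + 80)/7)*(-20) = -51/14 + ((⅐)*71)*(-20) = -51/14 + (71/7)*(-20) = -51/14 - 1420/7 = -413/2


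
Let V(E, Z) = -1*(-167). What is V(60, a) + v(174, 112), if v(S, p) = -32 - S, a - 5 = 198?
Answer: -39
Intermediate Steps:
a = 203 (a = 5 + 198 = 203)
V(E, Z) = 167
V(60, a) + v(174, 112) = 167 + (-32 - 1*174) = 167 + (-32 - 174) = 167 - 206 = -39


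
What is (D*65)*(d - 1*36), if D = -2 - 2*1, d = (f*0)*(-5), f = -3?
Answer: 9360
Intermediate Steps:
d = 0 (d = -3*0*(-5) = 0*(-5) = 0)
D = -4 (D = -2 - 2 = -4)
(D*65)*(d - 1*36) = (-4*65)*(0 - 1*36) = -260*(0 - 36) = -260*(-36) = 9360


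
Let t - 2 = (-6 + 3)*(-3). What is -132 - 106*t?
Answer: -1298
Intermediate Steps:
t = 11 (t = 2 + (-6 + 3)*(-3) = 2 - 3*(-3) = 2 + 9 = 11)
-132 - 106*t = -132 - 106*11 = -132 - 1166 = -1298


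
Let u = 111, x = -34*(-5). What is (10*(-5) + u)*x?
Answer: 10370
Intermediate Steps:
x = 170
(10*(-5) + u)*x = (10*(-5) + 111)*170 = (-50 + 111)*170 = 61*170 = 10370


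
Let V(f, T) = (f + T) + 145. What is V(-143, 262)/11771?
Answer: 264/11771 ≈ 0.022428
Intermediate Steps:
V(f, T) = 145 + T + f (V(f, T) = (T + f) + 145 = 145 + T + f)
V(-143, 262)/11771 = (145 + 262 - 143)/11771 = 264*(1/11771) = 264/11771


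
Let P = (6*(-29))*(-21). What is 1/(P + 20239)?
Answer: 1/23893 ≈ 4.1853e-5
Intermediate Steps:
P = 3654 (P = -174*(-21) = 3654)
1/(P + 20239) = 1/(3654 + 20239) = 1/23893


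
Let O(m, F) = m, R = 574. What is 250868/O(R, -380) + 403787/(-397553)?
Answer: 49750776133/114097711 ≈ 436.04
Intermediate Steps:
250868/O(R, -380) + 403787/(-397553) = 250868/574 + 403787/(-397553) = 250868*(1/574) + 403787*(-1/397553) = 125434/287 - 403787/397553 = 49750776133/114097711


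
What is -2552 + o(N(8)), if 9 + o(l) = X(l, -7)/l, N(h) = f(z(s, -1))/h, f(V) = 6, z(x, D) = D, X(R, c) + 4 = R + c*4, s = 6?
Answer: -7808/3 ≈ -2602.7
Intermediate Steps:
X(R, c) = -4 + R + 4*c (X(R, c) = -4 + (R + c*4) = -4 + (R + 4*c) = -4 + R + 4*c)
N(h) = 6/h
o(l) = -9 + (-32 + l)/l (o(l) = -9 + (-4 + l + 4*(-7))/l = -9 + (-4 + l - 28)/l = -9 + (-32 + l)/l)
-2552 + o(N(8)) = -2552 + (-8 - 32/(6/8)) = -2552 + (-8 - 32/(6*(⅛))) = -2552 + (-8 - 32/¾) = -2552 + (-8 - 32*4/3) = -2552 + (-8 - 128/3) = -2552 - 152/3 = -7808/3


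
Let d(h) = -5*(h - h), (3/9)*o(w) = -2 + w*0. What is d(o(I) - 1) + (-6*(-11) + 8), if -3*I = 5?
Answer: 74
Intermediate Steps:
I = -5/3 (I = -⅓*5 = -5/3 ≈ -1.6667)
o(w) = -6 (o(w) = 3*(-2 + w*0) = 3*(-2 + 0) = 3*(-2) = -6)
d(h) = 0 (d(h) = -5*0 = 0)
d(o(I) - 1) + (-6*(-11) + 8) = 0 + (-6*(-11) + 8) = 0 + (66 + 8) = 0 + 74 = 74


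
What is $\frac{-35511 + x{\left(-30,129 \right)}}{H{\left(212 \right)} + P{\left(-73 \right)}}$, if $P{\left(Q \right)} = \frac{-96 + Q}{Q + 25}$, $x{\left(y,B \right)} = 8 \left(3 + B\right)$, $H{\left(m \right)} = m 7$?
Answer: $- \frac{1653840}{71401} \approx -23.163$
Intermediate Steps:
$H{\left(m \right)} = 7 m$
$x{\left(y,B \right)} = 24 + 8 B$
$P{\left(Q \right)} = \frac{-96 + Q}{25 + Q}$
$\frac{-35511 + x{\left(-30,129 \right)}}{H{\left(212 \right)} + P{\left(-73 \right)}} = \frac{-35511 + \left(24 + 8 \cdot 129\right)}{7 \cdot 212 + \frac{-96 - 73}{25 - 73}} = \frac{-35511 + \left(24 + 1032\right)}{1484 + \frac{1}{-48} \left(-169\right)} = \frac{-35511 + 1056}{1484 - - \frac{169}{48}} = - \frac{34455}{1484 + \frac{169}{48}} = - \frac{34455}{\frac{71401}{48}} = \left(-34455\right) \frac{48}{71401} = - \frac{1653840}{71401}$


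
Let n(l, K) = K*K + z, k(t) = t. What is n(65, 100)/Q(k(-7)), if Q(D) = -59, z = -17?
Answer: -9983/59 ≈ -169.20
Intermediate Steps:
n(l, K) = -17 + K**2 (n(l, K) = K*K - 17 = K**2 - 17 = -17 + K**2)
n(65, 100)/Q(k(-7)) = (-17 + 100**2)/(-59) = (-17 + 10000)*(-1/59) = 9983*(-1/59) = -9983/59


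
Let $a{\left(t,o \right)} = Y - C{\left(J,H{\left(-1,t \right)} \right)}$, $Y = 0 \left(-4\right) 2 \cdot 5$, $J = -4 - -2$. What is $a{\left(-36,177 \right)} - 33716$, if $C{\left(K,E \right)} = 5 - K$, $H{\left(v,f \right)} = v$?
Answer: $-33723$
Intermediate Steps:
$J = -2$ ($J = -4 + 2 = -2$)
$Y = 0$ ($Y = 0 \left(\left(-8\right) 5\right) = 0 \left(-40\right) = 0$)
$a{\left(t,o \right)} = -7$ ($a{\left(t,o \right)} = 0 - \left(5 - -2\right) = 0 - \left(5 + 2\right) = 0 - 7 = -7$)
$a{\left(-36,177 \right)} - 33716 = -7 - 33716 = -33723$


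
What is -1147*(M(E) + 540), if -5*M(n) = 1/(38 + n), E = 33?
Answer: -219878753/355 ≈ -6.1938e+5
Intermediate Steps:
M(n) = -1/(5*(38 + n))
-1147*(M(E) + 540) = -1147*(-1/(190 + 5*33) + 540) = -1147*(-1/(190 + 165) + 540) = -1147*(-1/355 + 540) = -1147*191699/355 = -219878753/355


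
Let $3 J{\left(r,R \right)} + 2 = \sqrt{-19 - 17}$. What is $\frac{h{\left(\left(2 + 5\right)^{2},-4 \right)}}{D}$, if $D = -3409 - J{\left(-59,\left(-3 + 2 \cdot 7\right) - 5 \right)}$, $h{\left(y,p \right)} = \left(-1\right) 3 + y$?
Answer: $- \frac{1411050}{104550661} + \frac{828 i}{104550661} \approx -0.013496 + 7.9196 \cdot 10^{-6} i$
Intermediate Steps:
$J{\left(r,R \right)} = - \frac{2}{3} + 2 i$ ($J{\left(r,R \right)} = - \frac{2}{3} + \frac{\sqrt{-19 - 17}}{3} = - \frac{2}{3} + \frac{\sqrt{-36}}{3} = - \frac{2}{3} + \frac{6 i}{3} = - \frac{2}{3} + 2 i$)
$h{\left(y,p \right)} = -3 + y$
$D = - \frac{10225}{3} - 2 i$ ($D = -3409 - \left(- \frac{2}{3} + 2 i\right) = -3409 + \left(\frac{2}{3} - 2 i\right) = - \frac{10225}{3} - 2 i \approx -3408.3 - 2.0 i$)
$\frac{h{\left(\left(2 + 5\right)^{2},-4 \right)}}{D} = \frac{-3 + \left(2 + 5\right)^{2}}{- \frac{10225}{3} - 2 i} = \left(-3 + 7^{2}\right) \frac{9 \left(- \frac{10225}{3} + 2 i\right)}{104550661} = \left(-3 + 49\right) \frac{9 \left(- \frac{10225}{3} + 2 i\right)}{104550661} = 46 \frac{9 \left(- \frac{10225}{3} + 2 i\right)}{104550661} = \frac{414 \left(- \frac{10225}{3} + 2 i\right)}{104550661}$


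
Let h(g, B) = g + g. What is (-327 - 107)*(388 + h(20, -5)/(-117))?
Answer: -19684504/117 ≈ -1.6824e+5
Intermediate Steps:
h(g, B) = 2*g
(-327 - 107)*(388 + h(20, -5)/(-117)) = (-327 - 107)*(388 + (2*20)/(-117)) = -434*(388 + 40*(-1/117)) = -434*(388 - 40/117) = -434*45356/117 = -19684504/117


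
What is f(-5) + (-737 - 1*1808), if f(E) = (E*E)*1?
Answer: -2520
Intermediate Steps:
f(E) = E² (f(E) = E²*1 = E²)
f(-5) + (-737 - 1*1808) = (-5)² + (-737 - 1*1808) = 25 + (-737 - 1808) = 25 - 2545 = -2520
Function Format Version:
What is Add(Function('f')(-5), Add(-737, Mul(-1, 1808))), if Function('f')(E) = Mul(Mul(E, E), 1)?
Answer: -2520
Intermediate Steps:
Function('f')(E) = Pow(E, 2) (Function('f')(E) = Mul(Pow(E, 2), 1) = Pow(E, 2))
Add(Function('f')(-5), Add(-737, Mul(-1, 1808))) = Add(Pow(-5, 2), Add(-737, Mul(-1, 1808))) = Add(25, Add(-737, -1808)) = Add(25, -2545) = -2520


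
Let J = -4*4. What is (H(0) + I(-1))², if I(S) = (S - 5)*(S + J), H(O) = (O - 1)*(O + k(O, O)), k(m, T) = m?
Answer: 10404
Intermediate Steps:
H(O) = 2*O*(-1 + O) (H(O) = (O - 1)*(O + O) = (-1 + O)*(2*O) = 2*O*(-1 + O))
J = -16
I(S) = (-16 + S)*(-5 + S) (I(S) = (S - 5)*(S - 16) = (-5 + S)*(-16 + S) = (-16 + S)*(-5 + S))
(H(0) + I(-1))² = (2*0*(-1 + 0) + (80 + (-1)² - 21*(-1)))² = (2*0*(-1) + (80 + 1 + 21))² = (0 + 102)² = 102² = 10404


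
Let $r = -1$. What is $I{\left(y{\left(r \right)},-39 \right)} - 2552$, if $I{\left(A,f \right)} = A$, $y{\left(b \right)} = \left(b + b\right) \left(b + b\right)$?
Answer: $-2548$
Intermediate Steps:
$y{\left(b \right)} = 4 b^{2}$ ($y{\left(b \right)} = 2 b 2 b = 4 b^{2}$)
$I{\left(y{\left(r \right)},-39 \right)} - 2552 = 4 \left(-1\right)^{2} - 2552 = 4 \cdot 1 - 2552 = 4 - 2552 = -2548$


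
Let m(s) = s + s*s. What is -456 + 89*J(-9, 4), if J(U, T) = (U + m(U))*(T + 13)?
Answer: 94863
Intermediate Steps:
m(s) = s + s²
J(U, T) = (13 + T)*(U + U*(1 + U)) (J(U, T) = (U + U*(1 + U))*(T + 13) = (U + U*(1 + U))*(13 + T) = (13 + T)*(U + U*(1 + U)))
-456 + 89*J(-9, 4) = -456 + 89*(-9*(26 + 4 + 13*(-9) + 4*(1 - 9))) = -456 + 89*(-9*(26 + 4 - 117 + 4*(-8))) = -456 + 89*(-9*(26 + 4 - 117 - 32)) = -456 + 89*(-9*(-119)) = -456 + 89*1071 = -456 + 95319 = 94863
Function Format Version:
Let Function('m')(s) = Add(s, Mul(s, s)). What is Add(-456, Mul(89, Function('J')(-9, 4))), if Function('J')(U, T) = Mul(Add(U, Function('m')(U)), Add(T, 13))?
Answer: 94863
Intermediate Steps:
Function('m')(s) = Add(s, Pow(s, 2))
Function('J')(U, T) = Mul(Add(13, T), Add(U, Mul(U, Add(1, U)))) (Function('J')(U, T) = Mul(Add(U, Mul(U, Add(1, U))), Add(T, 13)) = Mul(Add(U, Mul(U, Add(1, U))), Add(13, T)) = Mul(Add(13, T), Add(U, Mul(U, Add(1, U)))))
Add(-456, Mul(89, Function('J')(-9, 4))) = Add(-456, Mul(89, Mul(-9, Add(26, 4, Mul(13, -9), Mul(4, Add(1, -9)))))) = Add(-456, Mul(89, Mul(-9, Add(26, 4, -117, Mul(4, -8))))) = Add(-456, Mul(89, Mul(-9, Add(26, 4, -117, -32)))) = Add(-456, Mul(89, Mul(-9, -119))) = Add(-456, Mul(89, 1071)) = Add(-456, 95319) = 94863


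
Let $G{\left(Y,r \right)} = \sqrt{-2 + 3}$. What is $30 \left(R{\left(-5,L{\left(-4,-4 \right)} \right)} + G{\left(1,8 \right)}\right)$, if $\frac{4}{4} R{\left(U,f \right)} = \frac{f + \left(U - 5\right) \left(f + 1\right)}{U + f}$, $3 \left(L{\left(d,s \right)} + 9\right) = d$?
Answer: $- \frac{3045}{23} \approx -132.39$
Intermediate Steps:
$G{\left(Y,r \right)} = 1$ ($G{\left(Y,r \right)} = \sqrt{1} = 1$)
$L{\left(d,s \right)} = -9 + \frac{d}{3}$
$R{\left(U,f \right)} = \frac{f + \left(1 + f\right) \left(-5 + U\right)}{U + f}$ ($R{\left(U,f \right)} = \frac{f + \left(U - 5\right) \left(f + 1\right)}{U + f} = \frac{f + \left(-5 + U\right) \left(1 + f\right)}{U + f} = \frac{f + \left(1 + f\right) \left(-5 + U\right)}{U + f}$)
$30 \left(R{\left(-5,L{\left(-4,-4 \right)} \right)} + G{\left(1,8 \right)}\right) = 30 \left(\frac{-5 - 5 - 4 \left(-9 + \frac{1}{3} \left(-4\right)\right) - 5 \left(-9 + \frac{1}{3} \left(-4\right)\right)}{-5 + \left(-9 + \frac{1}{3} \left(-4\right)\right)} + 1\right) = 30 \left(\frac{-5 - 5 - 4 \left(-9 - \frac{4}{3}\right) - 5 \left(-9 - \frac{4}{3}\right)}{-5 - \frac{31}{3}} + 1\right) = 30 \left(\frac{-5 - 5 - - \frac{124}{3} - - \frac{155}{3}}{-5 - \frac{31}{3}} + 1\right) = 30 \left(\frac{-5 - 5 + \frac{124}{3} + \frac{155}{3}}{- \frac{46}{3}} + 1\right) = 30 \left(\left(- \frac{3}{46}\right) 83 + 1\right) = 30 \left(- \frac{249}{46} + 1\right) = 30 \left(- \frac{203}{46}\right) = - \frac{3045}{23}$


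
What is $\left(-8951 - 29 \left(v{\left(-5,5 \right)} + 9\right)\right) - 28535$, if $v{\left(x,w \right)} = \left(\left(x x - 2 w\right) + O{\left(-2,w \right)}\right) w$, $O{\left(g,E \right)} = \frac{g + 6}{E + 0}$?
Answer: $-40038$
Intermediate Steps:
$O{\left(g,E \right)} = \frac{6 + g}{E}$
$v{\left(x,w \right)} = w \left(x^{2} - 2 w + \frac{4}{w}\right)$ ($v{\left(x,w \right)} = \left(\left(x x - 2 w\right) + \frac{6 - 2}{w}\right) w = \left(\left(x^{2} - 2 w\right) + \frac{1}{w} 4\right) w = \left(\left(x^{2} - 2 w\right) + \frac{4}{w}\right) w = \left(x^{2} - 2 w + \frac{4}{w}\right) w = w \left(x^{2} - 2 w + \frac{4}{w}\right)$)
$\left(-8951 - 29 \left(v{\left(-5,5 \right)} + 9\right)\right) - 28535 = \left(-8951 - 29 \left(\left(4 + 5 \left(\left(-5\right)^{2} - 10\right)\right) + 9\right)\right) - 28535 = \left(-8951 - 29 \left(\left(4 + 5 \left(25 - 10\right)\right) + 9\right)\right) - 28535 = \left(-8951 - 29 \left(\left(4 + 5 \cdot 15\right) + 9\right)\right) - 28535 = \left(-8951 - 29 \left(\left(4 + 75\right) + 9\right)\right) - 28535 = \left(-8951 - 29 \left(79 + 9\right)\right) - 28535 = \left(-8951 - 2552\right) - 28535 = -11503 - 28535 = -40038$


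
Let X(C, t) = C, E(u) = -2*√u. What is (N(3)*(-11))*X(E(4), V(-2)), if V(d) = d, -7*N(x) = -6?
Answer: 264/7 ≈ 37.714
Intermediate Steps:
N(x) = 6/7 (N(x) = -⅐*(-6) = 6/7)
(N(3)*(-11))*X(E(4), V(-2)) = ((6/7)*(-11))*(-2*√4) = -(-132)*2/7 = -66/7*(-4) = 264/7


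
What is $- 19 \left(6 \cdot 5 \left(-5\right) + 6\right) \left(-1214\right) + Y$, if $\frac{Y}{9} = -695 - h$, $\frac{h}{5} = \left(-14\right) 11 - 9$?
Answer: $-3320424$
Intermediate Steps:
$h = -815$ ($h = 5 \left(\left(-14\right) 11 - 9\right) = 5 \left(-154 - 9\right) = 5 \left(-163\right) = -815$)
$Y = 1080$ ($Y = 9 \left(-695 - -815\right) = 9 \left(-695 + 815\right) = 9 \cdot 120 = 1080$)
$- 19 \left(6 \cdot 5 \left(-5\right) + 6\right) \left(-1214\right) + Y = - 19 \left(6 \cdot 5 \left(-5\right) + 6\right) \left(-1214\right) + 1080 = - 19 \left(30 \left(-5\right) + 6\right) \left(-1214\right) + 1080 = - 19 \left(-150 + 6\right) \left(-1214\right) + 1080 = \left(-19\right) \left(-144\right) \left(-1214\right) + 1080 = 2736 \left(-1214\right) + 1080 = -3321504 + 1080 = -3320424$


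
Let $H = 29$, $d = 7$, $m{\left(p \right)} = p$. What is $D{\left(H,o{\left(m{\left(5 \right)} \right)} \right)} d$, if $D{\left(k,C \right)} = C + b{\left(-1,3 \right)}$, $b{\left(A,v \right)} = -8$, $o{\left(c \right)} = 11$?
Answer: $21$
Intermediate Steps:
$D{\left(k,C \right)} = -8 + C$ ($D{\left(k,C \right)} = C - 8 = -8 + C$)
$D{\left(H,o{\left(m{\left(5 \right)} \right)} \right)} d = \left(-8 + 11\right) 7 = 3 \cdot 7 = 21$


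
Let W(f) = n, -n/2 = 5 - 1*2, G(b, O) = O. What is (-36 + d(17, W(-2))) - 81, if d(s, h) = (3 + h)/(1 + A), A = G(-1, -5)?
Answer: -465/4 ≈ -116.25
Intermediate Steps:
A = -5
n = -6 (n = -2*(5 - 1*2) = -2*(5 - 2) = -2*3 = -6)
W(f) = -6
d(s, h) = -¾ - h/4 (d(s, h) = (3 + h)/(1 - 5) = (3 + h)/(-4) = (3 + h)*(-¼) = -¾ - h/4)
(-36 + d(17, W(-2))) - 81 = (-36 + (-¾ - ¼*(-6))) - 81 = (-36 + (-¾ + 3/2)) - 81 = (-36 + ¾) - 81 = -141/4 - 81 = -465/4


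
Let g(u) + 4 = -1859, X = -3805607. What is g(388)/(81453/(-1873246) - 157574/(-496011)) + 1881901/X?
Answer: -6588014129057551505867/969566982427606147 ≈ -6794.8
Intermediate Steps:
g(u) = -1863 (g(u) = -4 - 1859 = -1863)
g(388)/(81453/(-1873246) - 157574/(-496011)) + 1881901/X = -1863/(81453/(-1873246) - 157574/(-496011)) + 1881901/(-3805607) = -1863/(81453*(-1/1873246) - 157574*(-1/496011)) + 1881901*(-1/3805607) = -1863/(-81453/1873246 + 157574/496011) - 1881901/3805607 = -1863/254773281221/929150621706 - 1881901/3805607 = -1863*929150621706/254773281221 - 1881901/3805607 = -1731007608238278/254773281221 - 1881901/3805607 = -6588014129057551505867/969566982427606147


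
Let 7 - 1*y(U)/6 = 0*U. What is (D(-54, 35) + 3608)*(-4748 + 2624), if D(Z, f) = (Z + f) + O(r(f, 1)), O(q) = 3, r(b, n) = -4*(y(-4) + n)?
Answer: -7629408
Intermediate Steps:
y(U) = 42 (y(U) = 42 - 0*U = 42 - 6*0 = 42 + 0 = 42)
r(b, n) = -168 - 4*n (r(b, n) = -4*(42 + n) = -168 - 4*n)
D(Z, f) = 3 + Z + f (D(Z, f) = (Z + f) + 3 = 3 + Z + f)
(D(-54, 35) + 3608)*(-4748 + 2624) = ((3 - 54 + 35) + 3608)*(-4748 + 2624) = (-16 + 3608)*(-2124) = 3592*(-2124) = -7629408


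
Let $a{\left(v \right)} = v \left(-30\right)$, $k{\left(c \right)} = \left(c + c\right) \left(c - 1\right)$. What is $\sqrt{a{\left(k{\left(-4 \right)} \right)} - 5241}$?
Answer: $i \sqrt{6441} \approx 80.256 i$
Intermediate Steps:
$k{\left(c \right)} = 2 c \left(-1 + c\right)$
$a{\left(v \right)} = - 30 v$
$\sqrt{a{\left(k{\left(-4 \right)} \right)} - 5241} = \sqrt{- 30 \cdot 2 \left(-4\right) \left(-1 - 4\right) - 5241} = \sqrt{- 30 \cdot 2 \left(-4\right) \left(-5\right) - 5241} = \sqrt{\left(-30\right) 40 - 5241} = \sqrt{-1200 - 5241} = \sqrt{-6441} = i \sqrt{6441}$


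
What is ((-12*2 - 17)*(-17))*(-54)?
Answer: -37638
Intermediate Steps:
((-12*2 - 17)*(-17))*(-54) = ((-24 - 17)*(-17))*(-54) = -41*(-17)*(-54) = 697*(-54) = -37638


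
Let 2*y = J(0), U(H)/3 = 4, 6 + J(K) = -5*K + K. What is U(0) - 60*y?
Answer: 192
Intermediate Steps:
J(K) = -6 - 4*K (J(K) = -6 + (-5*K + K) = -6 - 4*K)
U(H) = 12 (U(H) = 3*4 = 12)
y = -3 (y = (-6 - 4*0)/2 = (-6 + 0)/2 = (½)*(-6) = -3)
U(0) - 60*y = 12 - 60*(-3) = 12 + 180 = 192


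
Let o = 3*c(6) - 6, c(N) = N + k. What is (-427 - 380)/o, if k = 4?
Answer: -269/8 ≈ -33.625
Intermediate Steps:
c(N) = 4 + N (c(N) = N + 4 = 4 + N)
o = 24 (o = 3*(4 + 6) - 6 = 3*10 - 6 = 30 - 6 = 24)
(-427 - 380)/o = (-427 - 380)/24 = -807*1/24 = -269/8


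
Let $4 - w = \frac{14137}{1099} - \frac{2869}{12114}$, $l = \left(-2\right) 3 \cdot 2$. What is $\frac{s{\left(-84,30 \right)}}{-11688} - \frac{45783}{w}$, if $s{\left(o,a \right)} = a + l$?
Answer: $\frac{1187348848334895}{223726714964} \approx 5307.1$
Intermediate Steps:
$l = -12$ ($l = \left(-6\right) 2 = -12$)
$s{\left(o,a \right)} = -12 + a$ ($s{\left(o,a \right)} = a - 12 = -12 + a$)
$w = - \frac{114849443}{13313286}$ ($w = 4 - \left(\frac{14137}{1099} - \frac{2869}{12114}\right) = 4 - \frac{168102587}{13313286} = - \frac{114849443}{13313286} \approx -8.6267$)
$\frac{s{\left(-84,30 \right)}}{-11688} - \frac{45783}{w} = \frac{-12 + 30}{-11688} - \frac{45783}{- \frac{114849443}{13313286}} = 18 \left(- \frac{1}{11688}\right) - - \frac{609522172938}{114849443} = - \frac{3}{1948} + \frac{609522172938}{114849443} = \frac{1187348848334895}{223726714964}$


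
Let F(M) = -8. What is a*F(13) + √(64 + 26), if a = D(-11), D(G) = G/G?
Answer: -8 + 3*√10 ≈ 1.4868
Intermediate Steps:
D(G) = 1
a = 1
a*F(13) + √(64 + 26) = 1*(-8) + √(64 + 26) = -8 + √90 = -8 + 3*√10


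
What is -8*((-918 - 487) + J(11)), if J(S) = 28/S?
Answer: 123416/11 ≈ 11220.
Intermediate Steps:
-8*((-918 - 487) + J(11)) = -8*((-918 - 487) + 28/11) = -8*(-1405 + 28*(1/11)) = -8*(-1405 + 28/11) = -8*(-15427/11) = 123416/11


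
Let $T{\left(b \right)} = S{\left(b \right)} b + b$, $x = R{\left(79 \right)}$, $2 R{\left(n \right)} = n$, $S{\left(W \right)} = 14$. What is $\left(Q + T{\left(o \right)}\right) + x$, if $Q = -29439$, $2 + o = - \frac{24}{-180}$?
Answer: $- \frac{58855}{2} \approx -29428.0$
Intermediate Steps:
$R{\left(n \right)} = \frac{n}{2}$
$x = \frac{79}{2}$ ($x = \frac{1}{2} \cdot 79 = \frac{79}{2} \approx 39.5$)
$o = - \frac{28}{15}$ ($o = -2 - \frac{24}{-180} = -2 - - \frac{2}{15} = -2 + \frac{2}{15} = - \frac{28}{15} \approx -1.8667$)
$T{\left(b \right)} = 15 b$ ($T{\left(b \right)} = 14 b + b = 15 b$)
$\left(Q + T{\left(o \right)}\right) + x = \left(-29439 + 15 \left(- \frac{28}{15}\right)\right) + \frac{79}{2} = \left(-29439 - 28\right) + \frac{79}{2} = -29467 + \frac{79}{2} = - \frac{58855}{2}$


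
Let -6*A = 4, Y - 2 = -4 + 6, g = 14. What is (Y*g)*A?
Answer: -112/3 ≈ -37.333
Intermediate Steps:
Y = 4 (Y = 2 + (-4 + 6) = 2 + 2 = 4)
A = -⅔ (A = -⅙*4 = -⅔ ≈ -0.66667)
(Y*g)*A = (4*14)*(-⅔) = 56*(-⅔) = -112/3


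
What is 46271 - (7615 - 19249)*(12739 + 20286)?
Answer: 384259121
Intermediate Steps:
46271 - (7615 - 19249)*(12739 + 20286) = 46271 - (-11634)*33025 = 46271 - 1*(-384212850) = 46271 + 384212850 = 384259121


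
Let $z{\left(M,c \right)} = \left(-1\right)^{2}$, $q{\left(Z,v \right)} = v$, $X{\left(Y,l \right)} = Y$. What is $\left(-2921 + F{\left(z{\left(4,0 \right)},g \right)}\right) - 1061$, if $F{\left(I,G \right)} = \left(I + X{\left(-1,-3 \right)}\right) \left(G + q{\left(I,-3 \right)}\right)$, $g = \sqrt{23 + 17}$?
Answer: $-3982$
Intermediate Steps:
$g = 2 \sqrt{10}$ ($g = \sqrt{40} = 2 \sqrt{10} \approx 6.3246$)
$z{\left(M,c \right)} = 1$
$F{\left(I,G \right)} = \left(-1 + I\right) \left(-3 + G\right)$ ($F{\left(I,G \right)} = \left(I - 1\right) \left(G - 3\right) = \left(-1 + I\right) \left(-3 + G\right)$)
$\left(-2921 + F{\left(z{\left(4,0 \right)},g \right)}\right) - 1061 = \left(-2921 + \left(3 - 2 \sqrt{10} - 3 + 2 \sqrt{10} \cdot 1\right)\right) - 1061 = \left(-2921 + \left(3 - 2 \sqrt{10} - 3 + 2 \sqrt{10}\right)\right) - 1061 = \left(-2921 + 0\right) - 1061 = -2921 - 1061 = -3982$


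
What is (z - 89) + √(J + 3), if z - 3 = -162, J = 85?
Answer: -248 + 2*√22 ≈ -238.62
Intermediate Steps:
z = -159 (z = 3 - 162 = -159)
(z - 89) + √(J + 3) = (-159 - 89) + √(85 + 3) = -248 + √88 = -248 + 2*√22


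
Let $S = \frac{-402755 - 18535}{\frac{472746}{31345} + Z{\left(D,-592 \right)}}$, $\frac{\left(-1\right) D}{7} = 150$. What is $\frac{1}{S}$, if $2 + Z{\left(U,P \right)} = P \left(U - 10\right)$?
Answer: $- \frac{9835012228}{6602667525} \approx -1.4896$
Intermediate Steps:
$D = -1050$ ($D = \left(-7\right) 150 = -1050$)
$Z{\left(U,P \right)} = -2 + P \left(-10 + U\right)$ ($Z{\left(U,P \right)} = -2 + P \left(U - 10\right) = -2 + P \left(-10 + U\right)$)
$S = - \frac{6602667525}{9835012228}$ ($S = \frac{-402755 - 18535}{\frac{472746}{31345} - -627518} = - \frac{421290}{472746 \cdot \frac{1}{31345} + \left(-2 + 5920 + 621600\right)} = - \frac{421290}{\frac{472746}{31345} + 627518} = - \frac{421290}{\frac{19670024456}{31345}} = \left(-421290\right) \frac{31345}{19670024456} = - \frac{6602667525}{9835012228} \approx -0.67134$)
$\frac{1}{S} = \frac{1}{- \frac{6602667525}{9835012228}} = - \frac{9835012228}{6602667525}$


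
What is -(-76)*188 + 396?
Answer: 14684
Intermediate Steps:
-(-76)*188 + 396 = -76*(-188) + 396 = 14288 + 396 = 14684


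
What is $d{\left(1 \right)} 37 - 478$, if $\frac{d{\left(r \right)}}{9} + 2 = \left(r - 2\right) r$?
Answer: $-1477$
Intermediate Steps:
$d{\left(r \right)} = -18 + 9 r \left(-2 + r\right)$ ($d{\left(r \right)} = -18 + 9 \left(r - 2\right) r = -18 + 9 \left(-2 + r\right) r = -18 + 9 r \left(-2 + r\right)$)
$d{\left(1 \right)} 37 - 478 = \left(-18 - 18 + 9 \cdot 1^{2}\right) 37 - 478 = \left(-18 - 18 + 9 \cdot 1\right) 37 - 478 = \left(-18 - 18 + 9\right) 37 - 478 = \left(-27\right) 37 - 478 = -999 - 478 = -1477$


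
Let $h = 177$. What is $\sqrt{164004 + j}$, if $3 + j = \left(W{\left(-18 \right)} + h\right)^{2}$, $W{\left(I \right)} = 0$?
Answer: $\sqrt{195330} \approx 441.96$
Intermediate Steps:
$j = 31326$ ($j = -3 + \left(0 + 177\right)^{2} = -3 + 177^{2} = -3 + 31329 = 31326$)
$\sqrt{164004 + j} = \sqrt{164004 + 31326} = \sqrt{195330}$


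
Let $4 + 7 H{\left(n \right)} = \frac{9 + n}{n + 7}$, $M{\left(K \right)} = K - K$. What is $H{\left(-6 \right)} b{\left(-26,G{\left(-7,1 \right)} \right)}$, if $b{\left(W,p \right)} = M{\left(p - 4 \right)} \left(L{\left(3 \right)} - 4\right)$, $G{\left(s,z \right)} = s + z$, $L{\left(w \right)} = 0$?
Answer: $0$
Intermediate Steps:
$M{\left(K \right)} = 0$
$H{\left(n \right)} = - \frac{4}{7} + \frac{9 + n}{7 \left(7 + n\right)}$ ($H{\left(n \right)} = - \frac{4}{7} + \frac{\left(9 + n\right) \frac{1}{n + 7}}{7} = - \frac{4}{7} + \frac{\left(9 + n\right) \frac{1}{7 + n}}{7} = - \frac{4}{7} + \frac{\frac{1}{7 + n} \left(9 + n\right)}{7} = - \frac{4}{7} + \frac{9 + n}{7 \left(7 + n\right)}$)
$b{\left(W,p \right)} = 0$ ($b{\left(W,p \right)} = 0 \left(0 - 4\right) = 0 \left(-4\right) = 0$)
$H{\left(-6 \right)} b{\left(-26,G{\left(-7,1 \right)} \right)} = \frac{-19 - -18}{7 \left(7 - 6\right)} 0 = \frac{-19 + 18}{7 \cdot 1} \cdot 0 = \frac{1}{7} \cdot 1 \left(-1\right) 0 = \left(- \frac{1}{7}\right) 0 = 0$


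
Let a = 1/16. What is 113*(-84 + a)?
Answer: -151759/16 ≈ -9484.9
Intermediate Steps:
a = 1/16 ≈ 0.062500
113*(-84 + a) = 113*(-84 + 1/16) = 113*(-1343/16) = -151759/16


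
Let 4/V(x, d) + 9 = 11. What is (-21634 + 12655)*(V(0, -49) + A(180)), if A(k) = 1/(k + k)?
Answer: -2157953/120 ≈ -17983.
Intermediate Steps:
V(x, d) = 2 (V(x, d) = 4/(-9 + 11) = 4/2 = 4*(½) = 2)
A(k) = 1/(2*k)
(-21634 + 12655)*(V(0, -49) + A(180)) = (-21634 + 12655)*(2 + (½)/180) = -8979*(2 + (½)*(1/180)) = -8979*(2 + 1/360) = -8979*721/360 = -2157953/120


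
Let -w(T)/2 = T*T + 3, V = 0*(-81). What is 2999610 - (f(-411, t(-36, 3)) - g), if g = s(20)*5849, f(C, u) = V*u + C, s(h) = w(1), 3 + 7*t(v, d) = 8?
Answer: 2953229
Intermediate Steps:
t(v, d) = 5/7 (t(v, d) = -3/7 + (⅐)*8 = -3/7 + 8/7 = 5/7)
V = 0
w(T) = -6 - 2*T² (w(T) = -2*(T*T + 3) = -2*(T² + 3) = -2*(3 + T²) = -6 - 2*T²)
s(h) = -8 (s(h) = -6 - 2*1² = -6 - 2*1 = -6 - 2 = -8)
f(C, u) = C (f(C, u) = 0*u + C = 0 + C = C)
g = -46792 (g = -8*5849 = -46792)
2999610 - (f(-411, t(-36, 3)) - g) = 2999610 - (-411 - 1*(-46792)) = 2999610 - (-411 + 46792) = 2999610 - 1*46381 = 2999610 - 46381 = 2953229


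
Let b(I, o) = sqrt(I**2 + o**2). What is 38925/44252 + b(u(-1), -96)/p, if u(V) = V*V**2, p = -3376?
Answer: 38925/44252 - sqrt(9217)/3376 ≈ 0.85118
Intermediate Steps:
u(V) = V**3
38925/44252 + b(u(-1), -96)/p = 38925/44252 + sqrt(((-1)**3)**2 + (-96)**2)/(-3376) = 38925*(1/44252) + sqrt((-1)**2 + 9216)*(-1/3376) = 38925/44252 + sqrt(1 + 9216)*(-1/3376) = 38925/44252 + sqrt(9217)*(-1/3376) = 38925/44252 - sqrt(9217)/3376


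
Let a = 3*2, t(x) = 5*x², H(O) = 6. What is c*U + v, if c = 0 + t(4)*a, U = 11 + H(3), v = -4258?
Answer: 3902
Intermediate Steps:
U = 17 (U = 11 + 6 = 17)
a = 6
c = 480 (c = 0 + (5*4²)*6 = 0 + (5*16)*6 = 0 + 80*6 = 0 + 480 = 480)
c*U + v = 480*17 - 4258 = 8160 - 4258 = 3902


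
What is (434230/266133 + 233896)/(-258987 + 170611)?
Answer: -31123939199/11759885004 ≈ -2.6466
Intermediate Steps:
(434230/266133 + 233896)/(-258987 + 170611) = (434230*(1/266133) + 233896)/(-88376) = (434230/266133 + 233896)*(-1/88376) = (62247878398/266133)*(-1/88376) = -31123939199/11759885004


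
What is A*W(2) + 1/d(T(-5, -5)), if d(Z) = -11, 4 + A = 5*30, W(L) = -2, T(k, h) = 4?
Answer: -3213/11 ≈ -292.09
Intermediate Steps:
A = 146 (A = -4 + 5*30 = -4 + 150 = 146)
A*W(2) + 1/d(T(-5, -5)) = 146*(-2) + 1/(-11) = -292 - 1/11 = -3213/11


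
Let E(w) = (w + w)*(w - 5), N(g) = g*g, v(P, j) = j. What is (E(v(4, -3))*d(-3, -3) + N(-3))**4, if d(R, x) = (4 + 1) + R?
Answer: 121550625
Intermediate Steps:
d(R, x) = 5 + R
N(g) = g**2
E(w) = 2*w*(-5 + w) (E(w) = (2*w)*(-5 + w) = 2*w*(-5 + w))
(E(v(4, -3))*d(-3, -3) + N(-3))**4 = ((2*(-3)*(-5 - 3))*(5 - 3) + (-3)**2)**4 = ((2*(-3)*(-8))*2 + 9)**4 = (48*2 + 9)**4 = (96 + 9)**4 = 105**4 = 121550625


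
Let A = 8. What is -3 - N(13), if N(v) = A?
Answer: -11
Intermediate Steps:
N(v) = 8
-3 - N(13) = -3 - 1*8 = -3 - 8 = -11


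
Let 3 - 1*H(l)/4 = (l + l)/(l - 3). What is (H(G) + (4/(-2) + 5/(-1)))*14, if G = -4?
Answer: 6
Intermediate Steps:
H(l) = 12 - 8*l/(-3 + l) (H(l) = 12 - 4*(l + l)/(l - 3) = 12 - 4*2*l/(-3 + l) = 12 - 8*l/(-3 + l))
(H(G) + (4/(-2) + 5/(-1)))*14 = (4*(-9 - 4)/(-3 - 4) + (4/(-2) + 5/(-1)))*14 = (4*(-13)/(-7) + (4*(-½) + 5*(-1)))*14 = (4*(-⅐)*(-13) + (-2 - 5))*14 = (52/7 - 7)*14 = (3/7)*14 = 6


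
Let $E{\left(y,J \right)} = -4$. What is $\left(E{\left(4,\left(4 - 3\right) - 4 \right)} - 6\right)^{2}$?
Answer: $100$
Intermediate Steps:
$\left(E{\left(4,\left(4 - 3\right) - 4 \right)} - 6\right)^{2} = \left(-4 - 6\right)^{2} = \left(-10\right)^{2} = 100$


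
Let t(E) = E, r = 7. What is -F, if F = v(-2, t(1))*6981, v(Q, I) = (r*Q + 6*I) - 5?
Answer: 90753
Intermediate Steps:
v(Q, I) = -5 + 6*I + 7*Q (v(Q, I) = (7*Q + 6*I) - 5 = (6*I + 7*Q) - 5 = -5 + 6*I + 7*Q)
F = -90753 (F = (-5 + 6*1 + 7*(-2))*6981 = (-5 + 6 - 14)*6981 = -13*6981 = -90753)
-F = -1*(-90753) = 90753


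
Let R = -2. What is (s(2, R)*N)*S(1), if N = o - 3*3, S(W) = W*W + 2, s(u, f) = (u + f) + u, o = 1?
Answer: -48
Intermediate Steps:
s(u, f) = f + 2*u (s(u, f) = (f + u) + u = f + 2*u)
S(W) = 2 + W² (S(W) = W² + 2 = 2 + W²)
N = -8 (N = 1 - 3*3 = 1 - 9 = -8)
(s(2, R)*N)*S(1) = ((-2 + 2*2)*(-8))*(2 + 1²) = ((-2 + 4)*(-8))*(2 + 1) = (2*(-8))*3 = -16*3 = -48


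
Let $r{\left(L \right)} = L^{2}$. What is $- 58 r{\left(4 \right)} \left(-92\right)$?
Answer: $85376$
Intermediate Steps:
$- 58 r{\left(4 \right)} \left(-92\right) = - 58 \cdot 4^{2} \left(-92\right) = \left(-58\right) 16 \left(-92\right) = \left(-928\right) \left(-92\right) = 85376$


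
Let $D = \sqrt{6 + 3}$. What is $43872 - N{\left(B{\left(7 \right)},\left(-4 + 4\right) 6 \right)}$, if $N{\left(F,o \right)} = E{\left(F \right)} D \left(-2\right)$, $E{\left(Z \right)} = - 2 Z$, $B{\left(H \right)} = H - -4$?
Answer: $43740$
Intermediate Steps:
$D = 3$ ($D = \sqrt{9} = 3$)
$B{\left(H \right)} = 4 + H$ ($B{\left(H \right)} = H + 4 = 4 + H$)
$N{\left(F,o \right)} = 12 F$ ($N{\left(F,o \right)} = - 2 F 3 \left(-2\right) = - 6 F \left(-2\right) = 12 F$)
$43872 - N{\left(B{\left(7 \right)},\left(-4 + 4\right) 6 \right)} = 43872 - 12 \left(4 + 7\right) = 43872 - 12 \cdot 11 = 43872 - 132 = 43740$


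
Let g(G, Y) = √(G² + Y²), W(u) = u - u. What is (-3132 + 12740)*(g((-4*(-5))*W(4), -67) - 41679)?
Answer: -399808096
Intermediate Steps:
W(u) = 0
(-3132 + 12740)*(g((-4*(-5))*W(4), -67) - 41679) = (-3132 + 12740)*(√((-4*(-5)*0)² + (-67)²) - 41679) = 9608*(√((20*0)² + 4489) - 41679) = 9608*(√(0² + 4489) - 41679) = 9608*(√(0 + 4489) - 41679) = 9608*(√4489 - 41679) = 9608*(67 - 41679) = 9608*(-41612) = -399808096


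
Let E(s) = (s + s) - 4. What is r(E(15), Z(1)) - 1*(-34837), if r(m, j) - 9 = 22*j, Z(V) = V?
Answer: 34868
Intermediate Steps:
E(s) = -4 + 2*s (E(s) = 2*s - 4 = -4 + 2*s)
r(m, j) = 9 + 22*j
r(E(15), Z(1)) - 1*(-34837) = (9 + 22*1) - 1*(-34837) = (9 + 22) + 34837 = 31 + 34837 = 34868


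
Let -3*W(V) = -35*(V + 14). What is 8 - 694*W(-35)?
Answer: 170038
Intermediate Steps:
W(V) = 490/3 + 35*V/3 (W(V) = -(-35)*(V + 14)/3 = -(-35)*(14 + V)/3 = -(-490 - 35*V)/3 = 490/3 + 35*V/3)
8 - 694*W(-35) = 8 - 694*(490/3 + (35/3)*(-35)) = 8 - 694*(490/3 - 1225/3) = 8 - 694*(-245) = 8 + 170030 = 170038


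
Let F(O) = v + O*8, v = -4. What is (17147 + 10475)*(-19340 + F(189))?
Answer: -492555504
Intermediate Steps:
F(O) = -4 + 8*O (F(O) = -4 + O*8 = -4 + 8*O)
(17147 + 10475)*(-19340 + F(189)) = (17147 + 10475)*(-19340 + (-4 + 8*189)) = 27622*(-19340 + (-4 + 1512)) = 27622*(-19340 + 1508) = 27622*(-17832) = -492555504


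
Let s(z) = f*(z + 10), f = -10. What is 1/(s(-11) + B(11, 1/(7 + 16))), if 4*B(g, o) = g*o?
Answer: 92/931 ≈ 0.098818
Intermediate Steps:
s(z) = -100 - 10*z (s(z) = -10*(z + 10) = -10*(10 + z) = -100 - 10*z)
B(g, o) = g*o/4 (B(g, o) = (g*o)/4 = g*o/4)
1/(s(-11) + B(11, 1/(7 + 16))) = 1/((-100 - 10*(-11)) + (¼)*11/(7 + 16)) = 1/((-100 + 110) + (¼)*11/23) = 1/(10 + (¼)*11*(1/23)) = 1/(10 + 11/92) = 1/(931/92) = 92/931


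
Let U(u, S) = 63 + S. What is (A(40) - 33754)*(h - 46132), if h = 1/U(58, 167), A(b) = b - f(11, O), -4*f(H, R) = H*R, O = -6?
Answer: 715785428499/460 ≈ 1.5561e+9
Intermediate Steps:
f(H, R) = -H*R/4
A(b) = -33/2 + b (A(b) = b - (-1)*11*(-6)/4 = b - 1*33/2 = b - 33/2 = -33/2 + b)
h = 1/230 (h = 1/(63 + 167) = 1/230 ≈ 0.0043478)
(A(40) - 33754)*(h - 46132) = ((-33/2 + 40) - 33754)*(1/230 - 46132) = (47/2 - 33754)*(-10610359/230) = -67461/2*(-10610359/230) = 715785428499/460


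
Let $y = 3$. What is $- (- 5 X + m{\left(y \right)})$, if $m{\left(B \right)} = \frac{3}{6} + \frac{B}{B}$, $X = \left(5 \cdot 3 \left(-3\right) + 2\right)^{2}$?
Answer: $\frac{18487}{2} \approx 9243.5$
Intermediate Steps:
$X = 1849$ ($X = \left(15 \left(-3\right) + 2\right)^{2} = \left(-45 + 2\right)^{2} = \left(-43\right)^{2} = 1849$)
$m{\left(B \right)} = \frac{3}{2}$ ($m{\left(B \right)} = 3 \cdot \frac{1}{6} + 1 = \frac{1}{2} + 1 = \frac{3}{2}$)
$- (- 5 X + m{\left(y \right)}) = - (\left(-5\right) 1849 + \frac{3}{2}) = - (-9245 + \frac{3}{2}) = \left(-1\right) \left(- \frac{18487}{2}\right) = \frac{18487}{2}$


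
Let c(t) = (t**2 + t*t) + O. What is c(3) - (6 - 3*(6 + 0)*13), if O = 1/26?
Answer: 6397/26 ≈ 246.04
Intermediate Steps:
O = 1/26 ≈ 0.038462
c(t) = 1/26 + 2*t**2 (c(t) = (t**2 + t*t) + 1/26 = (t**2 + t**2) + 1/26 = 2*t**2 + 1/26 = 1/26 + 2*t**2)
c(3) - (6 - 3*(6 + 0)*13) = (1/26 + 2*3**2) - (6 - 3*(6 + 0)*13) = (1/26 + 2*9) - (6 - 3*6*13) = (1/26 + 18) - (6 - 18*13) = 469/26 - (6 - 234) = 469/26 - 1*(-228) = 469/26 + 228 = 6397/26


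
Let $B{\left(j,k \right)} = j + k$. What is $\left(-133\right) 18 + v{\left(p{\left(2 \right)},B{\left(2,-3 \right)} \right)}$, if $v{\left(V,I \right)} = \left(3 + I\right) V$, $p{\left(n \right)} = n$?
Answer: $-2390$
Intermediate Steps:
$v{\left(V,I \right)} = V \left(3 + I\right)$
$\left(-133\right) 18 + v{\left(p{\left(2 \right)},B{\left(2,-3 \right)} \right)} = \left(-133\right) 18 + 2 \left(3 + \left(2 - 3\right)\right) = -2394 + 2 \left(3 - 1\right) = -2394 + 2 \cdot 2 = -2394 + 4 = -2390$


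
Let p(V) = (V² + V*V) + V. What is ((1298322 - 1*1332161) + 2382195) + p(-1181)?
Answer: 5136697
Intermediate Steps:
p(V) = V + 2*V² (p(V) = (V² + V²) + V = 2*V² + V = V + 2*V²)
((1298322 - 1*1332161) + 2382195) + p(-1181) = ((1298322 - 1*1332161) + 2382195) - 1181*(1 + 2*(-1181)) = ((1298322 - 1332161) + 2382195) - 1181*(1 - 2362) = (-33839 + 2382195) - 1181*(-2361) = 2348356 + 2788341 = 5136697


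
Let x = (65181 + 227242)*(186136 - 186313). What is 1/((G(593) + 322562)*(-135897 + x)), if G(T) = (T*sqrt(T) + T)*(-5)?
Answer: -319597/5030110353801011712 - 2965*sqrt(593)/5030110353801011712 ≈ -7.7891e-14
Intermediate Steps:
x = -51758871 (x = 292423*(-177) = -51758871)
G(T) = -5*T - 5*T**(3/2) (G(T) = (T**(3/2) + T)*(-5) = (T + T**(3/2))*(-5) = -5*T - 5*T**(3/2))
1/((G(593) + 322562)*(-135897 + x)) = 1/(((-5*593 - 2965*sqrt(593)) + 322562)*(-135897 - 51758871)) = 1/(((-2965 - 2965*sqrt(593)) + 322562)*(-51894768)) = 1/((319597 - 2965*sqrt(593))*(-51894768)) = 1/(-16585412168496 + 153867987120*sqrt(593))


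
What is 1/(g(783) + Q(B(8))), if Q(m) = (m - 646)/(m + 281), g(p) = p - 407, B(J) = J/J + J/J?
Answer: 283/105764 ≈ 0.0026758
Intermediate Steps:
B(J) = 2 (B(J) = 1 + 1 = 2)
g(p) = -407 + p
Q(m) = (-646 + m)/(281 + m)
1/(g(783) + Q(B(8))) = 1/((-407 + 783) + (-646 + 2)/(281 + 2)) = 1/(376 - 644/283) = 1/(105764/283) = 283/105764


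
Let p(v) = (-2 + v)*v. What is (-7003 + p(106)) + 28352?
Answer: 32373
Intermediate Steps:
p(v) = v*(-2 + v)
(-7003 + p(106)) + 28352 = (-7003 + 106*(-2 + 106)) + 28352 = (-7003 + 106*104) + 28352 = (-7003 + 11024) + 28352 = 4021 + 28352 = 32373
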